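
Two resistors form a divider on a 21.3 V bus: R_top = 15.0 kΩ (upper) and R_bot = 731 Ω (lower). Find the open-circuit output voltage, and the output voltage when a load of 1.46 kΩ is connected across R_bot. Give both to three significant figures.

Unloaded: 0.990 V; loaded: 0.670 V

Open-circuit: V = 21.3 × 731/(15000 + 731) = 0.990 V.
With the load, R_bot becomes R_bot‖R_L = 487.1 Ω, so V = 21.3 × 487.1/15490 = 0.670 V.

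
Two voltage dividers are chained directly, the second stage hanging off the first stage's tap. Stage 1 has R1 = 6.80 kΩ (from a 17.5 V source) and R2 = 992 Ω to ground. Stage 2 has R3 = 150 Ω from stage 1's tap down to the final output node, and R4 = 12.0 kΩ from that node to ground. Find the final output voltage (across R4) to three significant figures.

Stage 2 presents R3+R4 = 12150 Ω as a load on stage 1's tap.
Stage 1's lower leg becomes R2‖(R3+R4) = 917.1 Ω, so V_mid = 17.5 × 917.1/7717 = 2.080 V.
Stage 2 is itself unloaded: V_out = V_mid × R4/(R3+R4) = 2.080 × 12000/12150 = 2.05 V.

V_out ≈ 2.05 V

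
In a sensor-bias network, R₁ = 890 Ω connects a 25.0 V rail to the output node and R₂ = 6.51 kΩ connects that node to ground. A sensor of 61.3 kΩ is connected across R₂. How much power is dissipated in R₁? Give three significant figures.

Total resistance from the source is R₁ + (R₂‖R_L) = 6775 Ω, so I = 25.0/6775 Ω = 3.690 mA.
P = I²·R₁ = (3.690 mA)² × 890 Ω = 12.1 mW.

P ≈ 12.1 mW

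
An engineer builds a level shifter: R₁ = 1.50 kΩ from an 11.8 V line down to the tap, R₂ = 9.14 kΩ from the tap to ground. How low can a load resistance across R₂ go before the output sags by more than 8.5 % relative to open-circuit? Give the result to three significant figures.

R_L(min) ≈ 13.9 kΩ

Output resistance R_th = R₁‖R₂ = (1.50 × 9.14)/10.64 = 1.289 kΩ.
The fractional drop is R_th/(R_th + R_L); requiring this ≤ 0.0850 gives R_L ≥ R_th(1/0.0850 − 1) = 1.289 × 10.76 = 13.9 kΩ.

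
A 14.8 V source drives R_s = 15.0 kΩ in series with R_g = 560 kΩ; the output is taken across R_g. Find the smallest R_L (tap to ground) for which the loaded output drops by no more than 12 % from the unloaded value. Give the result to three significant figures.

R_L(min) ≈ 107 kΩ

Output resistance R_th = R_s‖R_g = (15.0 × 560)/575.0 = 14.61 kΩ.
The fractional drop is R_th/(R_th + R_L); requiring this ≤ 0.120 gives R_L ≥ R_th(1/0.120 − 1) = 14.61 × 7.333 = 107 kΩ.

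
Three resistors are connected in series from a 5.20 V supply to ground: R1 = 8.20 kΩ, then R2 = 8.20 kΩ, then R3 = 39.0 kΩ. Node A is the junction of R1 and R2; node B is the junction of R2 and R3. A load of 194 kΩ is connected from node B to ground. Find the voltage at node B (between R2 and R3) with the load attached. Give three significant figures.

At node B, R3 is in parallel with the load: R3‖R_L = 32.47 kΩ.
Below node A the resistance is R2 + (R3‖R_L) = 40.67 kΩ, so V_A = 5.20 × 40.67/48.87 = 4.328 V.
Then V_B = V_A × (R3‖R_L)/(R2 + R3‖R_L) = 4.328 × 32.47/40.67 = 3.46 V.

V ≈ 3.46 V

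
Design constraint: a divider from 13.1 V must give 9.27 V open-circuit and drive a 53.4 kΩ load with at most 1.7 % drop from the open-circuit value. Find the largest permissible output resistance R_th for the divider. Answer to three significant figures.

Loading drop = R_th/(R_th + R_L) ≤ 0.0170, so R_th ≤ R_L · ε/(1−ε) = 53.4 kΩ × 0.0170/0.9830 = 923 Ω.

R_th ≤ 923 Ω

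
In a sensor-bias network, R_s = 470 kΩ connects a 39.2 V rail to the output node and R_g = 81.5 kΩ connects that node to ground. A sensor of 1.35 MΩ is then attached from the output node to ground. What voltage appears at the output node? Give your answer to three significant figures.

V_out ≈ 5.51 V

The load sits in parallel with R_g: R_g‖R_L = (81.5 × 1350) / (81.5 + 1350) = 76.86 kΩ.
V_out = 39.2 × 76.86 / (470 + 76.86) = 39.2 × 76.86/546.9 = 5.51 V.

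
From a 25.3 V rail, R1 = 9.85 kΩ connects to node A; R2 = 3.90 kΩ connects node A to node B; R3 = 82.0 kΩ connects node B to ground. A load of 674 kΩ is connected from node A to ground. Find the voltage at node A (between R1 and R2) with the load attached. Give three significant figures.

Below node A the series string R2+R3 = 85.90 kΩ sits in parallel with the 674 kΩ load: 76.19 kΩ.
V_A = 25.3 × 76.19/(9.85 + 76.19) = 22.4 V.

V ≈ 22.4 V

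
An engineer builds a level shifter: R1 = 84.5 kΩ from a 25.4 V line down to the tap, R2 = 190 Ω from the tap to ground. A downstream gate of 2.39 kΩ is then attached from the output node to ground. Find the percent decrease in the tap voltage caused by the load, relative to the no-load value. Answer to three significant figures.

7.35 %

The divider's output (Thévenin) resistance is R1‖R2 = 189.6 Ω.
Fractional drop under load = R_th/(R_th + R_L) = 189.6 / (189.6 + 2390) = 0.07349.
So the output falls by 7.35 %.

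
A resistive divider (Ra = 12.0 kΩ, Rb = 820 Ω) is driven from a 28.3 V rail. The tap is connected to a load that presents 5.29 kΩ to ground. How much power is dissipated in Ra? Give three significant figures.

P ≈ 59.5 mW

Total resistance from the source is Ra + (Rb‖R_L) = 12710 Ω, so I = 28.3/12710 Ω = 2.227 mA.
P = I²·Ra = (2.227 mA)² × 12.0 kΩ = 59.5 mW.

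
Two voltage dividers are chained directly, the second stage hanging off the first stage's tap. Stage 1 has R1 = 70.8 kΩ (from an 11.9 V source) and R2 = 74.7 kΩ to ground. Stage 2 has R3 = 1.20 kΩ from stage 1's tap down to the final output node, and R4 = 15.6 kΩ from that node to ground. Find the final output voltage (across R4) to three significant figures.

V_out ≈ 1.79 V

Stage 2 presents R3+R4 = 16.80 kΩ as a load on stage 1's tap.
Stage 1's lower leg becomes R2‖(R3+R4) = 13.72 kΩ, so V_mid = 11.9 × 13.72/84.52 = 1.931 V.
Stage 2 is itself unloaded: V_out = V_mid × R4/(R3+R4) = 1.931 × 15.6/16.80 = 1.79 V.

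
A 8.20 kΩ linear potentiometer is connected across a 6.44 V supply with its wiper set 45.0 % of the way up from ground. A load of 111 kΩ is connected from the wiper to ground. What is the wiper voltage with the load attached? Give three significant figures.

V ≈ 2.85 V

The wiper splits the pot into (1−α)R = 4.510 kΩ above and αR = 3.690 kΩ below.
Lower section ‖ load = 3.571 kΩ.
V_wiper = 6.44 × 3.571/(4.510 + 3.571) = 2.85 V.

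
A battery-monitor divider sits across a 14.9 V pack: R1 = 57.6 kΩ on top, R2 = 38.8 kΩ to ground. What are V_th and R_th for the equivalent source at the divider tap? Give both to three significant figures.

V_th is the open-circuit tap voltage: 14.9 × 38.8/(57.6 + 38.8) = 6.00 V.
With the supply zeroed, R1 and R2 appear in parallel from the tap: R_th = R1‖R2 = (57.6 × 38.8)/96.40 = 23.2 kΩ.

V_th = 6.00 V, R_th = 23.2 kΩ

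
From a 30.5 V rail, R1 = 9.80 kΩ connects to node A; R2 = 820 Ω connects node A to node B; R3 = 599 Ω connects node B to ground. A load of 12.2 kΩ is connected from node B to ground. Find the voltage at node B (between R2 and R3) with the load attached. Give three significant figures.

V ≈ 1.56 V

At node B, R3 is in parallel with the load: R3‖R_L = 571.0 Ω.
Below node A the resistance is R2 + (R3‖R_L) = 1391 Ω, so V_A = 30.5 × 1391/11190 = 3.791 V.
Then V_B = V_A × (R3‖R_L)/(R2 + R3‖R_L) = 3.791 × 571.0/1391 = 1.56 V.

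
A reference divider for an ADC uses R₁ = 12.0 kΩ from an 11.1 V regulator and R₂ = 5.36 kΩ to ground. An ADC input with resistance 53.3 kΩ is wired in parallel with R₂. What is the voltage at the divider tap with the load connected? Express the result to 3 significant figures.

The load sits in parallel with R₂: R₂‖R_L = (5.36 × 53.3) / (5.36 + 53.3) = 4.870 kΩ.
V_out = 11.1 × 4.870 / (12.0 + 4.870) = 11.1 × 4.870/16.87 = 3.20 V.

V_out ≈ 3.20 V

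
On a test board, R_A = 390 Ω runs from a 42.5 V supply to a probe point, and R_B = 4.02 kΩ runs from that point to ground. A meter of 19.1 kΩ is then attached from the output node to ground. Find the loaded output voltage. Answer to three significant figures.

The load sits in parallel with R_B: R_B‖R_L = (4020 × 19100) / (4020 + 19100) = 3321 Ω.
V_out = 42.5 × 3321 / (390 + 3321) = 42.5 × 3321/3711 = 38.0 V.

V_out ≈ 38.0 V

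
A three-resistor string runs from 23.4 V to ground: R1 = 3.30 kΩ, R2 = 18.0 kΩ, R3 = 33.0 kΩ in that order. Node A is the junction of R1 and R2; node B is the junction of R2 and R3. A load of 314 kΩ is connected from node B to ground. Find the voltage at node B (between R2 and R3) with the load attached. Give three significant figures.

At node B, R3 is in parallel with the load: R3‖R_L = 29.86 kΩ.
Below node A the resistance is R2 + (R3‖R_L) = 47.86 kΩ, so V_A = 23.4 × 47.86/51.16 = 21.89 V.
Then V_B = V_A × (R3‖R_L)/(R2 + R3‖R_L) = 21.89 × 29.86/47.86 = 13.7 V.

V ≈ 13.7 V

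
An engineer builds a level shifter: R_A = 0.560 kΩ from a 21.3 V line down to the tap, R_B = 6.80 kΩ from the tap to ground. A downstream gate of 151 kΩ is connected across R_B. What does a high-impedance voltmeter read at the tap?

The load sits in parallel with R_B: R_B‖R_L = (6800 × 151000) / (6800 + 151000) = 6507 Ω.
V_out = 21.3 × 6507 / (560 + 6507) = 21.3 × 6507/7067 = 19.6 V.

V_out ≈ 19.6 V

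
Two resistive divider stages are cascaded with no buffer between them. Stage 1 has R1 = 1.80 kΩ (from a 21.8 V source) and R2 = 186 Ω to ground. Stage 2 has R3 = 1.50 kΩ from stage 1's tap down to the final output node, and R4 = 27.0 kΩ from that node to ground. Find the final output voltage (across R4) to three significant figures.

V_out ≈ 1.92 V

Stage 2 presents R3+R4 = 28500 Ω as a load on stage 1's tap.
Stage 1's lower leg becomes R2‖(R3+R4) = 184.8 Ω, so V_mid = 21.8 × 184.8/1985 = 2.030 V.
Stage 2 is itself unloaded: V_out = V_mid × R4/(R3+R4) = 2.030 × 27000/28500 = 1.92 V.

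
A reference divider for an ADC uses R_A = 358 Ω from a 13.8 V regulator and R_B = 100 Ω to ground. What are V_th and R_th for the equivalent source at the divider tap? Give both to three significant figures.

V_th = 3.01 V, R_th = 78.2 Ω

V_th is the open-circuit tap voltage: 13.8 × 100/(358 + 100) = 3.01 V.
With the supply zeroed, R_A and R_B appear in parallel from the tap: R_th = R_A‖R_B = (358 × 100)/458.0 = 78.2 Ω.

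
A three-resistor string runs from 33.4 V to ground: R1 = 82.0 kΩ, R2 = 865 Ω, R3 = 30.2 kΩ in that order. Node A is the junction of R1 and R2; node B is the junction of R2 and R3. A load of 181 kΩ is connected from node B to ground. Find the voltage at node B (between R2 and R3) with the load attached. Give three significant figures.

V ≈ 7.95 V

At node B, R3 is in parallel with the load: R3‖R_L = 25880 Ω.
Below node A the resistance is R2 + (R3‖R_L) = 26750 Ω, so V_A = 33.4 × 26750/108700 = 8.215 V.
Then V_B = V_A × (R3‖R_L)/(R2 + R3‖R_L) = 8.215 × 25880/26750 = 7.95 V.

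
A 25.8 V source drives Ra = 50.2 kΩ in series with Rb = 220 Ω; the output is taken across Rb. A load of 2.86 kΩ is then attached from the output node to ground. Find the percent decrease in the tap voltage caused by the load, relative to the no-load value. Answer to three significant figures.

The divider's output (Thévenin) resistance is Ra‖Rb = 219.0 Ω.
Fractional drop under load = R_th/(R_th + R_L) = 219.0 / (219.0 + 2860) = 0.07114.
So the output falls by 7.11 %.

7.11 %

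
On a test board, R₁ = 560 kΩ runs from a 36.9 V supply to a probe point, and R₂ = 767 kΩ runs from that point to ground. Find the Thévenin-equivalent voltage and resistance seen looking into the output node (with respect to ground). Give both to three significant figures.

V_th is the open-circuit tap voltage: 36.9 × 767/(560 + 767) = 21.3 V.
With the supply zeroed, R₁ and R₂ appear in parallel from the tap: R_th = R₁‖R₂ = (560 × 767)/1327 = 324 kΩ.

V_th = 21.3 V, R_th = 324 kΩ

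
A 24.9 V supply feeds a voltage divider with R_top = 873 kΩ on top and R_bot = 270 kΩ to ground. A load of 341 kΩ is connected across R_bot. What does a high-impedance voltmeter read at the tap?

V_out ≈ 3.67 V

The load sits in parallel with R_bot: R_bot‖R_L = (270 × 341) / (270 + 341) = 150.7 kΩ.
V_out = 24.9 × 150.7 / (873 + 150.7) = 24.9 × 150.7/1024 = 3.67 V.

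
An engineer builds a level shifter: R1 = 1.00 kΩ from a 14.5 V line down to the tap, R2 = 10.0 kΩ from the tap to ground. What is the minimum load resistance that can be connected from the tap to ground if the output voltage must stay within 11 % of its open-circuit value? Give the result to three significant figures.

R_L(min) ≈ 7.36 kΩ

Output resistance R_th = R1‖R2 = (1000 × 10000)/11000 = 909.1 Ω.
The fractional drop is R_th/(R_th + R_L); requiring this ≤ 0.110 gives R_L ≥ R_th(1/0.110 − 1) = 909.1 × 8.091 = 7.36 kΩ.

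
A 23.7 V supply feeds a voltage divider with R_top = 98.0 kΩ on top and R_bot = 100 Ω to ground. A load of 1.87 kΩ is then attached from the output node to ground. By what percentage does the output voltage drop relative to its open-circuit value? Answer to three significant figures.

5.07 %

The divider's output (Thévenin) resistance is R_top‖R_bot = 99.90 Ω.
Fractional drop under load = R_th/(R_th + R_L) = 99.90 / (99.90 + 1870) = 0.05071.
So the output falls by 5.07 %.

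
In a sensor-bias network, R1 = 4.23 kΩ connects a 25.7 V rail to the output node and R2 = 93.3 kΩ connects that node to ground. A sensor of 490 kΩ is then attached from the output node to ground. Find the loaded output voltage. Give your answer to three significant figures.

V_out ≈ 24.4 V

The load sits in parallel with R2: R2‖R_L = (93.3 × 490) / (93.3 + 490) = 78.38 kΩ.
V_out = 25.7 × 78.38 / (4.23 + 78.38) = 25.7 × 78.38/82.61 = 24.4 V.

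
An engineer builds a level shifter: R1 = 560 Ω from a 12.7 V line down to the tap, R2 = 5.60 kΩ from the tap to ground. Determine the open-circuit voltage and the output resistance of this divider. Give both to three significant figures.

V_th = 11.5 V, R_th = 509 Ω

V_th is the open-circuit tap voltage: 12.7 × 5600/(560 + 5600) = 11.5 V.
With the supply zeroed, R1 and R2 appear in parallel from the tap: R_th = R1‖R2 = (560 × 5600)/6160 = 509 Ω.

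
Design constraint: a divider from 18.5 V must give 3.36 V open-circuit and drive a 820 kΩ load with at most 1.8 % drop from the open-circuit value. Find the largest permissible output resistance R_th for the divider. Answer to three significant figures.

Loading drop = R_th/(R_th + R_L) ≤ 0.0180, so R_th ≤ R_L · ε/(1−ε) = 820 kΩ × 0.0180/0.9820 = 15.0 kΩ.
(Any R1, R2 with R2/(R1+R2) = 0.182 and R1‖R2 ≤ 15.0 kΩ will meet the spec.)

R_th ≤ 15.0 kΩ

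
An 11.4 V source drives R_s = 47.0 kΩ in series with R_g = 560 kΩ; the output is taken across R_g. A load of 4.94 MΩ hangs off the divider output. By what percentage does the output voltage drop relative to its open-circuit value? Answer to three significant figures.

0.870 %

The divider's output (Thévenin) resistance is R_s‖R_g = 43.36 kΩ.
Fractional drop under load = R_th/(R_th + R_L) = 43.36 / (43.36 + 4940) = 0.008701.
So the output falls by 0.870 %.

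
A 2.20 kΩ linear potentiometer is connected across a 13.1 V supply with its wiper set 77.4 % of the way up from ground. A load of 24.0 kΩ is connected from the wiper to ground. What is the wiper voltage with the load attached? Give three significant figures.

V ≈ 9.98 V

The wiper splits the pot into (1−α)R = 497.2 Ω above and αR = 1703 Ω below.
Lower section ‖ load = 1590 Ω.
V_wiper = 13.1 × 1590/(497.2 + 1590) = 9.98 V.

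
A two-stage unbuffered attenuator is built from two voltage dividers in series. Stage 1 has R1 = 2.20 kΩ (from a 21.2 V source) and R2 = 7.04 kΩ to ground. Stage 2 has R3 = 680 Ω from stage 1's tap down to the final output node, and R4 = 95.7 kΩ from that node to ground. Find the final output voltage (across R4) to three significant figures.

V_out ≈ 15.8 V

Stage 2 presents R3+R4 = 96380 Ω as a load on stage 1's tap.
Stage 1's lower leg becomes R2‖(R3+R4) = 6561 Ω, so V_mid = 21.2 × 6561/8761 = 15.88 V.
Stage 2 is itself unloaded: V_out = V_mid × R4/(R3+R4) = 15.88 × 95700/96380 = 15.8 V.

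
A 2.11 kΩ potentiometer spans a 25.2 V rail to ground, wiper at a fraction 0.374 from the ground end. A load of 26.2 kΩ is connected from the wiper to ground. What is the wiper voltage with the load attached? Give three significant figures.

V ≈ 9.25 V

The wiper splits the pot into (1−α)R = 1321 Ω above and αR = 789.1 Ω below.
Lower section ‖ load = 766.1 Ω.
V_wiper = 25.2 × 766.1/(1321 + 766.1) = 9.25 V.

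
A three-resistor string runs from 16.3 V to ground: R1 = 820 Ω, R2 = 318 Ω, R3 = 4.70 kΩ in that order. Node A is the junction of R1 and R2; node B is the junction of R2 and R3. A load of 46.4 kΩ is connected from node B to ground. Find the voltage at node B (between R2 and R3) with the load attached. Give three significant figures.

At node B, R3 is in parallel with the load: R3‖R_L = 4268 Ω.
Below node A the resistance is R2 + (R3‖R_L) = 4586 Ω, so V_A = 16.3 × 4586/5406 = 13.83 V.
Then V_B = V_A × (R3‖R_L)/(R2 + R3‖R_L) = 13.83 × 4268/4586 = 12.9 V.

V ≈ 12.9 V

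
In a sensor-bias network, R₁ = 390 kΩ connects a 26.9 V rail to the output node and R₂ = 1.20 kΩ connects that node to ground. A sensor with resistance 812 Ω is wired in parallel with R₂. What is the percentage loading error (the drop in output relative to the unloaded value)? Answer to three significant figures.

59.6 %

Unloaded V = 26.9 × 1200/391200 = 0.08252 V.
Loaded: R₂‖R_L = 484.3 Ω, giving V = 26.9 × 484.3/390500 = 0.03336 V.
Drop = (0.08252 − 0.03336) / 0.08252 = 59.6 %.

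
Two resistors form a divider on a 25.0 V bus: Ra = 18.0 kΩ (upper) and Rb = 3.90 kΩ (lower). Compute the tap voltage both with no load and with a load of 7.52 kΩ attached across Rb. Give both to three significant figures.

Open-circuit: V = 25.0 × 3.90/(18.0 + 3.90) = 4.45 V.
With the load, Rb becomes Rb‖R_L = 2.568 kΩ, so V = 25.0 × 2.568/20.57 = 3.12 V.

Unloaded: 4.45 V; loaded: 3.12 V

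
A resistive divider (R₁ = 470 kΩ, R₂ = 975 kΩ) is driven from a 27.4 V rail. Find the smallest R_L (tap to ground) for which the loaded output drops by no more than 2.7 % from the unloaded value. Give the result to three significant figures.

R_L(min) ≈ 11.4 MΩ

Output resistance R_th = R₁‖R₂ = (470 × 975)/1445 = 317.1 kΩ.
The fractional drop is R_th/(R_th + R_L); requiring this ≤ 0.0270 gives R_L ≥ R_th(1/0.0270 − 1) = 317.1 × 36.04 = 11.4 MΩ.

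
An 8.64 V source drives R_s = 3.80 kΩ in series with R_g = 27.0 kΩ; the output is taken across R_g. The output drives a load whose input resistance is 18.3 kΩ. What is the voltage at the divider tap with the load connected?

The load sits in parallel with R_g: R_g‖R_L = (27.0 × 18.3) / (27.0 + 18.3) = 10.91 kΩ.
V_out = 8.64 × 10.91 / (3.80 + 10.91) = 8.64 × 10.91/14.71 = 6.41 V.

V_out ≈ 6.41 V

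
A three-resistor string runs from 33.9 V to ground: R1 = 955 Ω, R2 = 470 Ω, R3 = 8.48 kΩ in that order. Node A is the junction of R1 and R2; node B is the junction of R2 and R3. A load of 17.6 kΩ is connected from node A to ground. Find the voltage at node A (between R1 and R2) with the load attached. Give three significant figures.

Below node A the series string R2+R3 = 8950 Ω sits in parallel with the 17600 Ω load: 5933 Ω.
V_A = 33.9 × 5933/(955 + 5933) = 29.2 V.

V ≈ 29.2 V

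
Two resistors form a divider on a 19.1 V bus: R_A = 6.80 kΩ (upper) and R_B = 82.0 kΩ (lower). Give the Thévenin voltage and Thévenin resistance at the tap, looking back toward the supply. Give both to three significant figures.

V_th is the open-circuit tap voltage: 19.1 × 82.0/(6.80 + 82.0) = 17.6 V.
With the supply zeroed, R_A and R_B appear in parallel from the tap: R_th = R_A‖R_B = (6.80 × 82.0)/88.80 = 6.28 kΩ.

V_th = 17.6 V, R_th = 6.28 kΩ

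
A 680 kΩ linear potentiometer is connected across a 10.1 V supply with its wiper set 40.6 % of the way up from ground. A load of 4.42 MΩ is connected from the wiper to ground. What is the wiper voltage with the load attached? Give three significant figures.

V ≈ 3.95 V

The wiper splits the pot into (1−α)R = 403.9 kΩ above and αR = 276.1 kΩ below.
Lower section ‖ load = 259.8 kΩ.
V_wiper = 10.1 × 259.8/(403.9 + 259.8) = 3.95 V.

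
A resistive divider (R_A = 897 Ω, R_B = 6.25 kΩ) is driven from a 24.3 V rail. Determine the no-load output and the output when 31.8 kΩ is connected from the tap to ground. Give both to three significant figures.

Open-circuit: V = 24.3 × 6250/(897 + 6250) = 21.3 V.
With the load, R_B becomes R_B‖R_L = 5223 Ω, so V = 24.3 × 5223/6120 = 20.7 V.

Unloaded: 21.3 V; loaded: 20.7 V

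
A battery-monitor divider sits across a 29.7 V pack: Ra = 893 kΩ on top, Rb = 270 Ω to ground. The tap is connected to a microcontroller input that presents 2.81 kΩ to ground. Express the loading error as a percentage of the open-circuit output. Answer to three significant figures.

8.76 %

Unloaded V = 29.7 × 270/893300 = 0.0089771 V.
Loaded: Rb‖R_L = 246.3 Ω, giving V = 29.7 × 246.3/893200 = 0.0081904 V.
Drop = (0.0089771 − 0.0081904) / 0.0089771 = 8.76 %.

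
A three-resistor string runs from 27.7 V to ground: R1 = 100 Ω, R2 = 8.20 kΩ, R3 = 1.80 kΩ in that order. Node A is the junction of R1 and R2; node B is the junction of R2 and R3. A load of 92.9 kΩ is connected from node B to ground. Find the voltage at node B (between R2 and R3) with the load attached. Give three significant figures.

V ≈ 4.86 V

At node B, R3 is in parallel with the load: R3‖R_L = 1766 Ω.
Below node A the resistance is R2 + (R3‖R_L) = 9966 Ω, so V_A = 27.7 × 9966/10070 = 27.42 V.
Then V_B = V_A × (R3‖R_L)/(R2 + R3‖R_L) = 27.42 × 1766/9966 = 4.86 V.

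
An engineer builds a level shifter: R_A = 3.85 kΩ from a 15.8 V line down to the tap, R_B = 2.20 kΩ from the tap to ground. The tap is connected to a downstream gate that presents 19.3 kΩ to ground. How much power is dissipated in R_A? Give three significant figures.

P ≈ 28.3 mW

Total resistance from the source is R_A + (R_B‖R_L) = 5.825 kΩ, so I = 15.8/5.825 kΩ = 2.713 mA.
P = I²·R_A = (2.713 mA)² × 3.85 kΩ = 28.3 mW.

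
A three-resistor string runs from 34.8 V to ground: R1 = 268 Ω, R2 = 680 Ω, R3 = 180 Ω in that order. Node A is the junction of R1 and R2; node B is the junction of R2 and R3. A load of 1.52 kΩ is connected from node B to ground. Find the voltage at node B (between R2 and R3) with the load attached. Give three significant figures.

At node B, R3 is in parallel with the load: R3‖R_L = 160.9 Ω.
Below node A the resistance is R2 + (R3‖R_L) = 840.9 Ω, so V_A = 34.8 × 840.9/1109 = 26.39 V.
Then V_B = V_A × (R3‖R_L)/(R2 + R3‖R_L) = 26.39 × 160.9/840.9 = 5.05 V.

V ≈ 5.05 V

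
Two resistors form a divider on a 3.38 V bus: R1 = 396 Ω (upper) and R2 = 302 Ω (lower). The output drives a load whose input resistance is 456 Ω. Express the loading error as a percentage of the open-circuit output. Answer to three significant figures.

27.3 %

Unloaded V = 3.38 × 302/698.0 = 1.462 V.
Loaded: R2‖R_L = 181.7 Ω, giving V = 3.38 × 181.7/577.7 = 1.063 V.
Drop = (1.462 − 1.063) / 1.462 = 27.3 %.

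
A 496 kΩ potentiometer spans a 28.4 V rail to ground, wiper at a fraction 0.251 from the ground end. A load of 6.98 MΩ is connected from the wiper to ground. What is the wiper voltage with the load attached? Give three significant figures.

The wiper splits the pot into (1−α)R = 371.5 kΩ above and αR = 124.5 kΩ below.
Lower section ‖ load = 122.3 kΩ.
V_wiper = 28.4 × 122.3/(371.5 + 122.3) = 7.03 V.

V ≈ 7.03 V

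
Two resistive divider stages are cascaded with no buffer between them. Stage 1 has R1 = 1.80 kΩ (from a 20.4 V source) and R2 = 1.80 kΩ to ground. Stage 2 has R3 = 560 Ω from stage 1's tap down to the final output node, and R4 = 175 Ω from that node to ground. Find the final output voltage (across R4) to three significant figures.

V_out ≈ 1.09 V

Stage 2 presents R3+R4 = 735.0 Ω as a load on stage 1's tap.
Stage 1's lower leg becomes R2‖(R3+R4) = 521.9 Ω, so V_mid = 20.4 × 521.9/2322 = 4.585 V.
Stage 2 is itself unloaded: V_out = V_mid × R4/(R3+R4) = 4.585 × 175/735.0 = 1.09 V.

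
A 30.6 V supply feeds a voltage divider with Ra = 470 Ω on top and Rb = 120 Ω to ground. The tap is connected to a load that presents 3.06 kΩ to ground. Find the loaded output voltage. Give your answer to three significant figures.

The load sits in parallel with Rb: Rb‖R_L = (120 × 3060) / (120 + 3060) = 115.5 Ω.
V_out = 30.6 × 115.5 / (470 + 115.5) = 30.6 × 115.5/585.5 = 6.04 V.

V_out ≈ 6.04 V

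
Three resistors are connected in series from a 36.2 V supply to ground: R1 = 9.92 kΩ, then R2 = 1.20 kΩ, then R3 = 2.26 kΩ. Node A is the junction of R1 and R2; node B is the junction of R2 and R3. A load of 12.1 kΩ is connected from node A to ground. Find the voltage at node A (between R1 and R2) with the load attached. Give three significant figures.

Below node A the series string R2+R3 = 3.460 kΩ sits in parallel with the 12.1 kΩ load: 2.691 kΩ.
V_A = 36.2 × 2.691/(9.92 + 2.691) = 7.72 V.

V ≈ 7.72 V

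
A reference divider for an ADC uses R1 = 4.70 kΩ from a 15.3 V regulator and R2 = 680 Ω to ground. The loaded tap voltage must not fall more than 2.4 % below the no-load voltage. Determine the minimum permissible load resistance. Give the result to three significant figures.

R_L(min) ≈ 24.2 kΩ

Output resistance R_th = R1‖R2 = (4700 × 680)/5380 = 594.1 Ω.
The fractional drop is R_th/(R_th + R_L); requiring this ≤ 0.0240 gives R_L ≥ R_th(1/0.0240 − 1) = 594.1 × 40.67 = 24.2 kΩ.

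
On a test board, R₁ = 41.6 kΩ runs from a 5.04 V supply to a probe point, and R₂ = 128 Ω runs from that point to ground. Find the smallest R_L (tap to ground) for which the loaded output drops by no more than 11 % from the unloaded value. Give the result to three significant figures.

R_L(min) ≈ 1.03 kΩ

Output resistance R_th = R₁‖R₂ = (41600 × 128)/41730 = 127.6 Ω.
The fractional drop is R_th/(R_th + R_L); requiring this ≤ 0.110 gives R_L ≥ R_th(1/0.110 − 1) = 127.6 × 8.091 = 1.03 kΩ.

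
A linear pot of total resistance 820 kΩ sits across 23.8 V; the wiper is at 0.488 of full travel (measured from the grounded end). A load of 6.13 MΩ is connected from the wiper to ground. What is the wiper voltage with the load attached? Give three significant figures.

V ≈ 11.2 V

The wiper splits the pot into (1−α)R = 419.8 kΩ above and αR = 400.2 kΩ below.
Lower section ‖ load = 375.6 kΩ.
V_wiper = 23.8 × 375.6/(419.8 + 375.6) = 11.2 V.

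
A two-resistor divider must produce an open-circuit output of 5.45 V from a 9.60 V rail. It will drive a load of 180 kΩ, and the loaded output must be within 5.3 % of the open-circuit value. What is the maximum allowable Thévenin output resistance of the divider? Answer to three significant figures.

Loading drop = R_th/(R_th + R_L) ≤ 0.0530, so R_th ≤ R_L · ε/(1−ε) = 180 kΩ × 0.0530/0.9470 = 10.1 kΩ.

R_th ≤ 10.1 kΩ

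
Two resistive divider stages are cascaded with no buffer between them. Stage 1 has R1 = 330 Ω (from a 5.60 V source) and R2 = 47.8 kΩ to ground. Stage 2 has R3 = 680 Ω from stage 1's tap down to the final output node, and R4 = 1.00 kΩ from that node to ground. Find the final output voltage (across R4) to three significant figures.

V_out ≈ 2.77 V

Stage 2 presents R3+R4 = 1680 Ω as a load on stage 1's tap.
Stage 1's lower leg becomes R2‖(R3+R4) = 1623 Ω, so V_mid = 5.60 × 1623/1953 = 4.654 V.
Stage 2 is itself unloaded: V_out = V_mid × R4/(R3+R4) = 4.654 × 1000/1680 = 2.77 V.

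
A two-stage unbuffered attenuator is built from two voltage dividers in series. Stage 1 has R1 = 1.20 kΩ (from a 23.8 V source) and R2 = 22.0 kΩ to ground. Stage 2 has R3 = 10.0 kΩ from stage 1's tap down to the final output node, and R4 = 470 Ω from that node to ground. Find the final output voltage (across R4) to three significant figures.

V_out ≈ 0.914 V

Stage 2 presents R3+R4 = 10470 Ω as a load on stage 1's tap.
Stage 1's lower leg becomes R2‖(R3+R4) = 7094 Ω, so V_mid = 23.8 × 7094/8294 = 20.36 V.
Stage 2 is itself unloaded: V_out = V_mid × R4/(R3+R4) = 20.36 × 470/10470 = 0.914 V.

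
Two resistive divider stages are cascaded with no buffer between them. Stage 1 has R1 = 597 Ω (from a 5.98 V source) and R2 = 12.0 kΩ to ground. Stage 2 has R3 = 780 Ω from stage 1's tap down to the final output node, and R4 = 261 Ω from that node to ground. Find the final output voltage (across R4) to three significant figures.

Stage 2 presents R3+R4 = 1041 Ω as a load on stage 1's tap.
Stage 1's lower leg becomes R2‖(R3+R4) = 957.9 Ω, so V_mid = 5.98 × 957.9/1555 = 3.684 V.
Stage 2 is itself unloaded: V_out = V_mid × R4/(R3+R4) = 3.684 × 261/1041 = 0.924 V.

V_out ≈ 0.924 V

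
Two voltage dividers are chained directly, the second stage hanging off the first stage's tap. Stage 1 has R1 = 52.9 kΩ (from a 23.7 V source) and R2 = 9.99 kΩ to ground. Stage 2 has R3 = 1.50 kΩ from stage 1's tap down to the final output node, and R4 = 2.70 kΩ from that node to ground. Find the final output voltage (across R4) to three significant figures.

V_out ≈ 0.807 V

Stage 2 presents R3+R4 = 4.200 kΩ as a load on stage 1's tap.
Stage 1's lower leg becomes R2‖(R3+R4) = 2.957 kΩ, so V_mid = 23.7 × 2.957/55.86 = 1.255 V.
Stage 2 is itself unloaded: V_out = V_mid × R4/(R3+R4) = 1.255 × 2.70/4.200 = 0.807 V.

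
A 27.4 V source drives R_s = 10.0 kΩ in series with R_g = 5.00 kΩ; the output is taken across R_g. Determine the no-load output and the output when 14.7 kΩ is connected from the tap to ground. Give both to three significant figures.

Open-circuit: V = 27.4 × 5.00/(10.0 + 5.00) = 9.13 V.
With the load, R_g becomes R_g‖R_L = 3.731 kΩ, so V = 27.4 × 3.731/13.73 = 7.45 V.

Unloaded: 9.13 V; loaded: 7.45 V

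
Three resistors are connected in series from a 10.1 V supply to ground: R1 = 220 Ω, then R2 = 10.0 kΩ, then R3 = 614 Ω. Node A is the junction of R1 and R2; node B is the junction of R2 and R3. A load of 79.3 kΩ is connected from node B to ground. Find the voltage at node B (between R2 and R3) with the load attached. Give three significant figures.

At node B, R3 is in parallel with the load: R3‖R_L = 609.3 Ω.
Below node A the resistance is R2 + (R3‖R_L) = 10610 Ω, so V_A = 10.1 × 10610/10830 = 9.895 V.
Then V_B = V_A × (R3‖R_L)/(R2 + R3‖R_L) = 9.895 × 609.3/10610 = 0.568 V.

V ≈ 0.568 V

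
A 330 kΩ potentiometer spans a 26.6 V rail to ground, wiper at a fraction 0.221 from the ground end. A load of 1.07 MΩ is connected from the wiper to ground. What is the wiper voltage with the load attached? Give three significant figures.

V ≈ 5.58 V

The wiper splits the pot into (1−α)R = 257.1 kΩ above and αR = 72.93 kΩ below.
Lower section ‖ load = 68.28 kΩ.
V_wiper = 26.6 × 68.28/(257.1 + 68.28) = 5.58 V.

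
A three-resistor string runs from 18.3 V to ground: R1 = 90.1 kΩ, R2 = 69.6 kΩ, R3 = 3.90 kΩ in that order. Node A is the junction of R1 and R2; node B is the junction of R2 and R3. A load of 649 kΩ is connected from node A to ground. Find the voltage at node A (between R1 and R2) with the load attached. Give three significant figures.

Below node A the series string R2+R3 = 73.50 kΩ sits in parallel with the 649 kΩ load: 66.02 kΩ.
V_A = 18.3 × 66.02/(90.1 + 66.02) = 7.74 V.

V ≈ 7.74 V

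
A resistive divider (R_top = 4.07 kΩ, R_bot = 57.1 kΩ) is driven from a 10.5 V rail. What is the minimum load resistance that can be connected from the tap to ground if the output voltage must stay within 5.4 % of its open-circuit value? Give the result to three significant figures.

Output resistance R_th = R_top‖R_bot = (4.07 × 57.1)/61.17 = 3.799 kΩ.
The fractional drop is R_th/(R_th + R_L); requiring this ≤ 0.0540 gives R_L ≥ R_th(1/0.0540 − 1) = 3.799 × 17.52 = 66.6 kΩ.

R_L(min) ≈ 66.6 kΩ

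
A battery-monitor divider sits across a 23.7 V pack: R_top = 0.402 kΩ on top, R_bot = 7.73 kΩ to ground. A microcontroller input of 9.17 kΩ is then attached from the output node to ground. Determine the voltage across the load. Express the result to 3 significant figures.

V_out ≈ 21.6 V

The load sits in parallel with R_bot: R_bot‖R_L = (7730 × 9170) / (7730 + 9170) = 4194 Ω.
V_out = 23.7 × 4194 / (402 + 4194) = 23.7 × 4194/4596 = 21.6 V.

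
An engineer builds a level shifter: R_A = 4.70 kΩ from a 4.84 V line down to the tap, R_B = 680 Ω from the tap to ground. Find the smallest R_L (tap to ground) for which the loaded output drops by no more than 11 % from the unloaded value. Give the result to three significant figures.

R_L(min) ≈ 4.81 kΩ

Output resistance R_th = R_A‖R_B = (4700 × 680)/5380 = 594.1 Ω.
The fractional drop is R_th/(R_th + R_L); requiring this ≤ 0.110 gives R_L ≥ R_th(1/0.110 − 1) = 594.1 × 8.091 = 4.81 kΩ.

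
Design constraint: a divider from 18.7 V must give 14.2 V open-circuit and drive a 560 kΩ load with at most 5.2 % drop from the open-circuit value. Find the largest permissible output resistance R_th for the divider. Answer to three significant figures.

Loading drop = R_th/(R_th + R_L) ≤ 0.0520, so R_th ≤ R_L · ε/(1−ε) = 560 kΩ × 0.0520/0.9480 = 30.7 kΩ.

R_th ≤ 30.7 kΩ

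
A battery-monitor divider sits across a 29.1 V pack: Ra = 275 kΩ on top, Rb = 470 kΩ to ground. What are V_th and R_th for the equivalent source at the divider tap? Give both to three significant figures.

V_th = 18.4 V, R_th = 173 kΩ

V_th is the open-circuit tap voltage: 29.1 × 470/(275 + 470) = 18.4 V.
With the supply zeroed, Ra and Rb appear in parallel from the tap: R_th = Ra‖Rb = (275 × 470)/745.0 = 173 kΩ.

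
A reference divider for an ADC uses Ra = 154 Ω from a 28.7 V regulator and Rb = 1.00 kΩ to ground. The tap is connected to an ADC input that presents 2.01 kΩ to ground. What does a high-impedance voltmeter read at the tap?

V_out ≈ 23.3 V

The load sits in parallel with Rb: Rb‖R_L = (1000 × 2010) / (1000 + 2010) = 667.8 Ω.
V_out = 28.7 × 667.8 / (154 + 667.8) = 28.7 × 667.8/821.8 = 23.3 V.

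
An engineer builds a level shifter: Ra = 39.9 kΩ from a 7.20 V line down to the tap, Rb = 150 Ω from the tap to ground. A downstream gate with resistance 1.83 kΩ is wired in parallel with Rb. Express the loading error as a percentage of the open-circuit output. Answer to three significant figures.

The divider's output (Thévenin) resistance is Ra‖Rb = 149.4 Ω.
Fractional drop under load = R_th/(R_th + R_L) = 149.4 / (149.4 + 1830) = 0.07550.
So the output falls by 7.55 %.

7.55 %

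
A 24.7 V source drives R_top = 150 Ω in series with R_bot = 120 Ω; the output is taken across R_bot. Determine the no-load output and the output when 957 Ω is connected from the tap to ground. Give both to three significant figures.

Unloaded: 11.0 V; loaded: 10.3 V

Open-circuit: V = 24.7 × 120/(150 + 120) = 11.0 V.
With the load, R_bot becomes R_bot‖R_L = 106.6 Ω, so V = 24.7 × 106.6/256.6 = 10.3 V.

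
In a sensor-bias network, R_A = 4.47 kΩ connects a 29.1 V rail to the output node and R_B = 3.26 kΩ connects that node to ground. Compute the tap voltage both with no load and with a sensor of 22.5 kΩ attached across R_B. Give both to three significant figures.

Open-circuit: V = 29.1 × 3.26/(4.47 + 3.26) = 12.3 V.
With the load, R_B becomes R_B‖R_L = 2.847 kΩ, so V = 29.1 × 2.847/7.317 = 11.3 V.

Unloaded: 12.3 V; loaded: 11.3 V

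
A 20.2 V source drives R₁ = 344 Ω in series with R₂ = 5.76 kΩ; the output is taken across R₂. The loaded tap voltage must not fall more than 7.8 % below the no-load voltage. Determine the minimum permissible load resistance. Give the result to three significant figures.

Output resistance R_th = R₁‖R₂ = (344 × 5760)/6104 = 324.6 Ω.
The fractional drop is R_th/(R_th + R_L); requiring this ≤ 0.0780 gives R_L ≥ R_th(1/0.0780 − 1) = 324.6 × 11.82 = 3.84 kΩ.

R_L(min) ≈ 3.84 kΩ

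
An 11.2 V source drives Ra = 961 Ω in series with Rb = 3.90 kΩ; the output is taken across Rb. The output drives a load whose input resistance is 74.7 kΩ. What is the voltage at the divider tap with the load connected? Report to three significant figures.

V_out ≈ 8.89 V

The load sits in parallel with Rb: Rb‖R_L = (3900 × 74700) / (3900 + 74700) = 3706 Ω.
V_out = 11.2 × 3706 / (961 + 3706) = 11.2 × 3706/4667 = 8.89 V.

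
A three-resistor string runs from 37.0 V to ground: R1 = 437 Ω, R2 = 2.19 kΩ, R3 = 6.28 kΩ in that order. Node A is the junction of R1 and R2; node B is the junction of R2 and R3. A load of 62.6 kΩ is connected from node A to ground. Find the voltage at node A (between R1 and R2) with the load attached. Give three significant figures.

V ≈ 35.0 V

Below node A the series string R2+R3 = 8470 Ω sits in parallel with the 62600 Ω load: 7461 Ω.
V_A = 37.0 × 7461/(437 + 7461) = 35.0 V.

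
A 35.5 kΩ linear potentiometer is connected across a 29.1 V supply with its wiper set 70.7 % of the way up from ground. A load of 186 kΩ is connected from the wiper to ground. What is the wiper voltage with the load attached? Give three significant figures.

V ≈ 19.8 V

The wiper splits the pot into (1−α)R = 10.40 kΩ above and αR = 25.10 kΩ below.
Lower section ‖ load = 22.11 kΩ.
V_wiper = 29.1 × 22.11/(10.40 + 22.11) = 19.8 V.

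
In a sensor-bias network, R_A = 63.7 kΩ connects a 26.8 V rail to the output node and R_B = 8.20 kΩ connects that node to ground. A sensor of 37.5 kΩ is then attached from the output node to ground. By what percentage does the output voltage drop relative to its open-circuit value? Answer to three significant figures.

Unloaded V = 26.8 × 8.20/71.90 = 3.056 V.
Loaded: R_B‖R_L = 6.729 kΩ, giving V = 26.8 × 6.729/70.43 = 2.560 V.
Drop = (3.056 − 2.560) / 3.056 = 16.2 %.

16.2 %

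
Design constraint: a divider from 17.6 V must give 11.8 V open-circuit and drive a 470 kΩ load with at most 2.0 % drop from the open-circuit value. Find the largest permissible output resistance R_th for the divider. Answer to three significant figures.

Loading drop = R_th/(R_th + R_L) ≤ 0.0200, so R_th ≤ R_L · ε/(1−ε) = 470 kΩ × 0.0200/0.9800 = 9.59 kΩ.

R_th ≤ 9.59 kΩ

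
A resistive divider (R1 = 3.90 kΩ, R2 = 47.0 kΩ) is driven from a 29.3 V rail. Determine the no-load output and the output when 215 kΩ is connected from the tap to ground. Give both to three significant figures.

Open-circuit: V = 29.3 × 47.0/(3.90 + 47.0) = 27.1 V.
With the load, R2 becomes R2‖R_L = 38.57 kΩ, so V = 29.3 × 38.57/42.47 = 26.6 V.

Unloaded: 27.1 V; loaded: 26.6 V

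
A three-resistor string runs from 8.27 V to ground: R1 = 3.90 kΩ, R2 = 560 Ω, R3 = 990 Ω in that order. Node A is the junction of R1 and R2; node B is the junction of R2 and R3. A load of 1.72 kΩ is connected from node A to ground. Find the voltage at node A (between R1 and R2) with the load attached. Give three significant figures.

V ≈ 1.43 V

Below node A the series string R2+R3 = 1550 Ω sits in parallel with the 1720 Ω load: 815.3 Ω.
V_A = 8.27 × 815.3/(3900 + 815.3) = 1.43 V.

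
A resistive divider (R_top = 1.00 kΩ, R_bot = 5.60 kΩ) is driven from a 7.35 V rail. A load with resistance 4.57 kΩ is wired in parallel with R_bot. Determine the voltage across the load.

V_out ≈ 5.26 V

The load sits in parallel with R_bot: R_bot‖R_L = (5.60 × 4.57) / (5.60 + 4.57) = 2.516 kΩ.
V_out = 7.35 × 2.516 / (1.00 + 2.516) = 7.35 × 2.516/3.516 = 5.26 V.
(Unloaded it would have been 6.24 V.)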